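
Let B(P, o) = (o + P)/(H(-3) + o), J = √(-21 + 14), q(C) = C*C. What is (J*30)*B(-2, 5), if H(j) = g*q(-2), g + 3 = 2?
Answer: 90*I*√7 ≈ 238.12*I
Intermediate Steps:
q(C) = C²
g = -1 (g = -3 + 2 = -1)
J = I*√7 (J = √(-7) = I*√7 ≈ 2.6458*I)
H(j) = -4 (H(j) = -1*(-2)² = -1*4 = -4)
B(P, o) = (P + o)/(-4 + o) (B(P, o) = (o + P)/(-4 + o) = (P + o)/(-4 + o))
(J*30)*B(-2, 5) = ((I*√7)*30)*((-2 + 5)/(-4 + 5)) = (30*I*√7)*(3/1) = (30*I*√7)*(1*3) = (30*I*√7)*3 = 90*I*√7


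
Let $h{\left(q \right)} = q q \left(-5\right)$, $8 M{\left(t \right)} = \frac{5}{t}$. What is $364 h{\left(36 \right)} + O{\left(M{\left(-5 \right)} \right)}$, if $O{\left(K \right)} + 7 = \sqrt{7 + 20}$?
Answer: $-2358727 + 3 \sqrt{3} \approx -2.3587 \cdot 10^{6}$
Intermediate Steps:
$M{\left(t \right)} = \frac{5}{8 t}$ ($M{\left(t \right)} = \frac{5 \frac{1}{t}}{8} = \frac{5}{8 t}$)
$h{\left(q \right)} = - 5 q^{2}$ ($h{\left(q \right)} = q^{2} \left(-5\right) = - 5 q^{2}$)
$O{\left(K \right)} = -7 + 3 \sqrt{3}$ ($O{\left(K \right)} = -7 + \sqrt{7 + 20} = -7 + \sqrt{27} = -7 + 3 \sqrt{3}$)
$364 h{\left(36 \right)} + O{\left(M{\left(-5 \right)} \right)} = 364 \left(- 5 \cdot 36^{2}\right) - \left(7 - 3 \sqrt{3}\right) = 364 \left(\left(-5\right) 1296\right) - \left(7 - 3 \sqrt{3}\right) = 364 \left(-6480\right) - \left(7 - 3 \sqrt{3}\right) = -2358720 - \left(7 - 3 \sqrt{3}\right) = -2358727 + 3 \sqrt{3}$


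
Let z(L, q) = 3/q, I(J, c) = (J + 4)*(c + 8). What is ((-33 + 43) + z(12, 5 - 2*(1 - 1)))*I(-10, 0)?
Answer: -2544/5 ≈ -508.80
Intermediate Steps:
I(J, c) = (4 + J)*(8 + c)
((-33 + 43) + z(12, 5 - 2*(1 - 1)))*I(-10, 0) = ((-33 + 43) + 3/(5 - 2*(1 - 1)))*(32 + 4*0 + 8*(-10) - 10*0) = (10 + 3/(5 - 2*0))*(32 + 0 - 80 + 0) = (10 + 3/(5 + 0))*(-48) = (10 + 3/5)*(-48) = (53/5)*(-48) = -2544/5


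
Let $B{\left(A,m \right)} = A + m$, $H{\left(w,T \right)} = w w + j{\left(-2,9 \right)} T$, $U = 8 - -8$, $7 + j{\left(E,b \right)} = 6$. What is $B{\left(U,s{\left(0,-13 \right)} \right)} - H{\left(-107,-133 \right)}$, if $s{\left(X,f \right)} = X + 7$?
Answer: $-11559$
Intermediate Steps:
$j{\left(E,b \right)} = -1$ ($j{\left(E,b \right)} = -7 + 6 = -1$)
$s{\left(X,f \right)} = 7 + X$
$U = 16$ ($U = 8 + 8 = 16$)
$H{\left(w,T \right)} = w^{2} - T$ ($H{\left(w,T \right)} = w w - T = w^{2} - T$)
$B{\left(U,s{\left(0,-13 \right)} \right)} - H{\left(-107,-133 \right)} = \left(16 + \left(7 + 0\right)\right) - \left(\left(-107\right)^{2} - -133\right) = \left(16 + 7\right) - \left(11449 + 133\right) = 23 - 11582 = -11559$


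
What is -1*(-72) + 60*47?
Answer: 2892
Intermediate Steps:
-1*(-72) + 60*47 = 72 + 2820 = 2892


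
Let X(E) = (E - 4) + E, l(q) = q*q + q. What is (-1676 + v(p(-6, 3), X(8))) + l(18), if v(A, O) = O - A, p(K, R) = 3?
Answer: -1325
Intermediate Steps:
l(q) = q + q² (l(q) = q² + q = q + q²)
X(E) = -4 + 2*E (X(E) = (-4 + E) + E = -4 + 2*E)
(-1676 + v(p(-6, 3), X(8))) + l(18) = (-1676 + ((-4 + 2*8) - 1*3)) + 18*(1 + 18) = (-1676 + ((-4 + 16) - 3)) + 18*19 = (-1676 + (12 - 3)) + 342 = (-1676 + 9) + 342 = -1667 + 342 = -1325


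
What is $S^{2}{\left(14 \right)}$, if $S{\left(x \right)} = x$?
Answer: $196$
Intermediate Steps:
$S^{2}{\left(14 \right)} = 14^{2} = 196$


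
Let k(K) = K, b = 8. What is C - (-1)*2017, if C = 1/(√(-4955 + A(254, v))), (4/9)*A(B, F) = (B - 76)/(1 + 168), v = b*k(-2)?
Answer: 2017 - 13*I*√3347978/1673989 ≈ 2017.0 - 0.01421*I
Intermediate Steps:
v = -16 (v = 8*(-2) = -16)
A(B, F) = -171/169 + 9*B/676 (A(B, F) = 9*((B - 76)/(1 + 168))/4 = 9*((-76 + B)/169)/4 = 9*((-76 + B)*(1/169))/4 = 9*(-76/169 + B/169)/4 = -171/169 + 9*B/676)
C = -13*I*√3347978/1673989 (C = 1/(√(-4955 + (-171/169 + (9/676)*254))) = 1/(√(-4955 + (-171/169 + 1143/338))) = 1/(√(-4955 + 801/338)) = 1/(√(-1673989/338)) = 1/(I*√3347978/26) = -13*I*√3347978/1673989 ≈ -0.01421*I)
C - (-1)*2017 = -13*I*√3347978/1673989 - (-1)*2017 = -13*I*√3347978/1673989 - 1*(-2017) = -13*I*√3347978/1673989 + 2017 = 2017 - 13*I*√3347978/1673989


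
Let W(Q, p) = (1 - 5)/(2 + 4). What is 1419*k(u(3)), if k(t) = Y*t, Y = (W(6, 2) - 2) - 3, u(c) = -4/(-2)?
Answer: -16082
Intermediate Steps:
W(Q, p) = -2/3 (W(Q, p) = -4/6 = -4*1/6 = -2/3)
u(c) = 2 (u(c) = -4*(-1/2) = 2)
Y = -17/3 (Y = (-2/3 - 2) - 3 = -8/3 - 3 = -17/3 ≈ -5.6667)
k(t) = -17*t/3
1419*k(u(3)) = 1419*(-17/3*2) = 1419*(-34/3) = -16082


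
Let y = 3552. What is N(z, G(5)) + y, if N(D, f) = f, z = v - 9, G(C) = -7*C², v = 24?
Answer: 3377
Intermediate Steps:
z = 15 (z = 24 - 9 = 15)
N(z, G(5)) + y = -7*5² + 3552 = -7*25 + 3552 = -175 + 3552 = 3377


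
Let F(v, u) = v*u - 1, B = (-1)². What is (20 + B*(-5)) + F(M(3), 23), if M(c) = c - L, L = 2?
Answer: 37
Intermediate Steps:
B = 1
M(c) = -2 + c (M(c) = c - 1*2 = c - 2 = -2 + c)
F(v, u) = -1 + u*v (F(v, u) = u*v - 1 = -1 + u*v)
(20 + B*(-5)) + F(M(3), 23) = (20 + 1*(-5)) + (-1 + 23*(-2 + 3)) = (20 - 5) + (-1 + 23*1) = 15 + (-1 + 23) = 15 + 22 = 37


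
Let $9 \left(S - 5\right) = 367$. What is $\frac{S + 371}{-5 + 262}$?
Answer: $\frac{3751}{2313} \approx 1.6217$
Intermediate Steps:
$S = \frac{412}{9}$ ($S = 5 + \frac{1}{9} \cdot 367 = 5 + \frac{367}{9} = \frac{412}{9} \approx 45.778$)
$\frac{S + 371}{-5 + 262} = \frac{\frac{412}{9} + 371}{-5 + 262} = \frac{3751}{9 \cdot 257} = \frac{3751}{9} \cdot \frac{1}{257} = \frac{3751}{2313}$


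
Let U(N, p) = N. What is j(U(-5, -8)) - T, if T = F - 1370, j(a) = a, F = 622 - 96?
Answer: 839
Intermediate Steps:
F = 526
T = -844 (T = 526 - 1370 = -844)
j(U(-5, -8)) - T = -5 - 1*(-844) = -5 + 844 = 839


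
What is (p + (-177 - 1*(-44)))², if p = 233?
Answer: 10000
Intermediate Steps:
(p + (-177 - 1*(-44)))² = (233 + (-177 - 1*(-44)))² = (233 + (-177 + 44))² = (233 - 133)² = 100² = 10000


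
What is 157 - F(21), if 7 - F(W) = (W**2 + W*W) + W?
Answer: 1053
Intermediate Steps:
F(W) = 7 - W - 2*W**2 (F(W) = 7 - ((W**2 + W*W) + W) = 7 - ((W**2 + W**2) + W) = 7 - (2*W**2 + W) = 7 - (W + 2*W**2) = 7 + (-W - 2*W**2) = 7 - W - 2*W**2)
157 - F(21) = 157 - (7 - 1*21 - 2*21**2) = 157 - (7 - 21 - 2*441) = 157 - (7 - 21 - 882) = 157 - 1*(-896) = 157 + 896 = 1053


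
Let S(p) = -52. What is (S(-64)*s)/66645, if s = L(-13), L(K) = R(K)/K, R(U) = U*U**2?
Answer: -8788/66645 ≈ -0.13186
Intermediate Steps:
R(U) = U**3
L(K) = K**2 (L(K) = K**3/K = K**2)
s = 169 (s = (-13)**2 = 169)
(S(-64)*s)/66645 = -52*169/66645 = -8788*1/66645 = -8788/66645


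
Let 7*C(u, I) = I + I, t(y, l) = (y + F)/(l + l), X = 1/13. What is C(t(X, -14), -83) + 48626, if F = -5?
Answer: 340216/7 ≈ 48602.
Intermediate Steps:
X = 1/13 ≈ 0.076923
t(y, l) = (-5 + y)/(2*l) (t(y, l) = (y - 5)/(l + l) = (-5 + y)/((2*l)) = (-5 + y)*(1/(2*l)) = (-5 + y)/(2*l))
C(u, I) = 2*I/7 (C(u, I) = (I + I)/7 = (2*I)/7 = 2*I/7)
C(t(X, -14), -83) + 48626 = (2/7)*(-83) + 48626 = -166/7 + 48626 = 340216/7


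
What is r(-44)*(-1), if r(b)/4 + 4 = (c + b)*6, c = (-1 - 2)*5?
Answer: 1432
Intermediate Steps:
c = -15 (c = -3*5 = -15)
r(b) = -376 + 24*b (r(b) = -16 + 4*((-15 + b)*6) = -16 + 4*(-90 + 6*b) = -16 + (-360 + 24*b) = -376 + 24*b)
r(-44)*(-1) = (-376 + 24*(-44))*(-1) = (-376 - 1056)*(-1) = -1432*(-1) = 1432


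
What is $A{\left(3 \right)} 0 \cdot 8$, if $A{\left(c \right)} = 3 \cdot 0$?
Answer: $0$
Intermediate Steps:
$A{\left(c \right)} = 0$
$A{\left(3 \right)} 0 \cdot 8 = 0 \cdot 0 \cdot 8 = 0 \cdot 8 = 0$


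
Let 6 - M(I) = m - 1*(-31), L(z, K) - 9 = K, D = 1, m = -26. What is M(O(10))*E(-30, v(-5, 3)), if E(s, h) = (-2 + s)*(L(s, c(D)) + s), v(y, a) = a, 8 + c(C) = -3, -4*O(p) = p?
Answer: 1024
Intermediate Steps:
O(p) = -p/4
c(C) = -11 (c(C) = -8 - 3 = -11)
L(z, K) = 9 + K
M(I) = 1 (M(I) = 6 - (-26 - 1*(-31)) = 6 - (-26 + 31) = 6 - 1*5 = 6 - 5 = 1)
E(s, h) = (-2 + s)² (E(s, h) = (-2 + s)*((9 - 11) + s) = (-2 + s)*(-2 + s) = (-2 + s)²)
M(O(10))*E(-30, v(-5, 3)) = 1*(4 + (-30)² - 4*(-30)) = 1*(4 + 900 + 120) = 1*1024 = 1024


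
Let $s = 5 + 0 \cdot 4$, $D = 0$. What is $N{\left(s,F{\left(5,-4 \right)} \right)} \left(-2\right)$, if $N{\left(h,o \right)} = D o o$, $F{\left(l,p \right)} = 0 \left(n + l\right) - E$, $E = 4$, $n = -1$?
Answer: $0$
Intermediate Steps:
$F{\left(l,p \right)} = -4$ ($F{\left(l,p \right)} = 0 \left(-1 + l\right) - 4 = 0 - 4 = -4$)
$s = 5$ ($s = 5 + 0 = 5$)
$N{\left(h,o \right)} = 0$ ($N{\left(h,o \right)} = 0 o o = 0 o^{2} = 0$)
$N{\left(s,F{\left(5,-4 \right)} \right)} \left(-2\right) = 0 \left(-2\right) = 0$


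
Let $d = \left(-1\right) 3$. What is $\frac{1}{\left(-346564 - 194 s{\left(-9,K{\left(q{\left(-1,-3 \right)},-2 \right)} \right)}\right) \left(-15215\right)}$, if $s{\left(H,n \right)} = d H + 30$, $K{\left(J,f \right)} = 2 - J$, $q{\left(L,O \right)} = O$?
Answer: $\frac{1}{5441218730} \approx 1.8378 \cdot 10^{-10}$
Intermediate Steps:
$d = -3$
$s{\left(H,n \right)} = 30 - 3 H$ ($s{\left(H,n \right)} = - 3 H + 30 = 30 - 3 H$)
$\frac{1}{\left(-346564 - 194 s{\left(-9,K{\left(q{\left(-1,-3 \right)},-2 \right)} \right)}\right) \left(-15215\right)} = \frac{1}{\left(-346564 - 194 \left(30 - -27\right)\right) \left(-15215\right)} = \frac{1}{-346564 - 194 \left(30 + 27\right)} \left(- \frac{1}{15215}\right) = \frac{1}{-346564 - 11058} \left(- \frac{1}{15215}\right) = \frac{1}{-357622} \left(- \frac{1}{15215}\right) = \left(- \frac{1}{357622}\right) \left(- \frac{1}{15215}\right) = \frac{1}{5441218730}$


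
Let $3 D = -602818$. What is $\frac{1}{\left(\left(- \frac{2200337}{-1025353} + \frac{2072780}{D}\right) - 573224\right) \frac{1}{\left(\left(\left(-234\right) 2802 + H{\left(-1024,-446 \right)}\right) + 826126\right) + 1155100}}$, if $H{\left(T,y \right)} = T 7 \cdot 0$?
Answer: $- \frac{24097913229224198}{10421044632755625} \approx -2.3124$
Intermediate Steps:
$H{\left(T,y \right)} = 0$ ($H{\left(T,y \right)} = 7 T 0 = 0$)
$D = - \frac{602818}{3}$ ($D = \frac{1}{3} \left(-602818\right) = - \frac{602818}{3} \approx -2.0094 \cdot 10^{5}$)
$\frac{1}{\left(\left(- \frac{2200337}{-1025353} + \frac{2072780}{D}\right) - 573224\right) \frac{1}{\left(\left(\left(-234\right) 2802 + H{\left(-1024,-446 \right)}\right) + 826126\right) + 1155100}} = \frac{1}{\left(\left(- \frac{2200337}{-1025353} + \frac{2072780}{- \frac{602818}{3}}\right) - 573224\right) \frac{1}{\left(\left(\left(-234\right) 2802 + 0\right) + 826126\right) + 1155100}} = \frac{1}{\left(\left(\left(-2200337\right) \left(- \frac{1}{1025353}\right) + 2072780 \left(- \frac{3}{602818}\right)\right) - 573224\right) \frac{1}{\left(\left(-655668 + 0\right) + 826126\right) + 1155100}} = \frac{1}{\left(\left(\frac{2200337}{1025353} - \frac{3109170}{301409}\right) - 573224\right) \frac{1}{\left(-655668 + 826126\right) + 1155100}} = \frac{1}{\left(- \frac{2524795412177}{309050622377} - 573224\right) \frac{1}{170458 + 1155100}} = \frac{1}{\left(- \frac{177157758756845625}{309050622377}\right) \frac{1}{1325558}} = \frac{1}{- \frac{10421044632755625}{24097913229224198}} = - \frac{24097913229224198}{10421044632755625}$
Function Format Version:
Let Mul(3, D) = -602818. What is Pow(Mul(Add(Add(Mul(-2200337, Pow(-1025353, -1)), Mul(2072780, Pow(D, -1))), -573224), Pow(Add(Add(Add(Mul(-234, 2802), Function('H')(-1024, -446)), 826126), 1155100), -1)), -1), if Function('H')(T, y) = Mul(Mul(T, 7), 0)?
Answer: Rational(-24097913229224198, 10421044632755625) ≈ -2.3124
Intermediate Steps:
Function('H')(T, y) = 0 (Function('H')(T, y) = Mul(Mul(7, T), 0) = 0)
D = Rational(-602818, 3) (D = Mul(Rational(1, 3), -602818) = Rational(-602818, 3) ≈ -2.0094e+5)
Pow(Mul(Add(Add(Mul(-2200337, Pow(-1025353, -1)), Mul(2072780, Pow(D, -1))), -573224), Pow(Add(Add(Add(Mul(-234, 2802), Function('H')(-1024, -446)), 826126), 1155100), -1)), -1) = Pow(Mul(Add(Add(Mul(-2200337, Pow(-1025353, -1)), Mul(2072780, Pow(Rational(-602818, 3), -1))), -573224), Pow(Add(Add(Add(Mul(-234, 2802), 0), 826126), 1155100), -1)), -1) = Pow(Mul(Add(Add(Mul(-2200337, Rational(-1, 1025353)), Mul(2072780, Rational(-3, 602818))), -573224), Pow(Add(Add(Add(-655668, 0), 826126), 1155100), -1)), -1) = Pow(Mul(Add(Add(Rational(2200337, 1025353), Rational(-3109170, 301409)), -573224), Pow(Add(Add(-655668, 826126), 1155100), -1)), -1) = Pow(Mul(Add(Rational(-2524795412177, 309050622377), -573224), Pow(Add(170458, 1155100), -1)), -1) = Pow(Mul(Rational(-177157758756845625, 309050622377), Pow(1325558, -1)), -1) = Pow(Mul(Rational(-177157758756845625, 309050622377), Rational(1, 1325558)), -1) = Pow(Rational(-10421044632755625, 24097913229224198), -1) = Rational(-24097913229224198, 10421044632755625)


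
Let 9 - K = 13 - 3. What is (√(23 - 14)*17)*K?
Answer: -51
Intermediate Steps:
K = -1 (K = 9 - (13 - 3) = 9 - 1*10 = 9 - 10 = -1)
(√(23 - 14)*17)*K = (√(23 - 14)*17)*(-1) = (√9*17)*(-1) = (3*17)*(-1) = 51*(-1) = -51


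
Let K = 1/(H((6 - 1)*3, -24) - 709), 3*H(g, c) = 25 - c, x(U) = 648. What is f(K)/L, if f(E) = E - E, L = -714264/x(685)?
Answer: 0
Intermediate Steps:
H(g, c) = 25/3 - c/3 (H(g, c) = (25 - c)/3 = 25/3 - c/3)
K = -3/2078 (K = 1/((25/3 - ⅓*(-24)) - 709) = 1/((25/3 + 8) - 709) = 1/(49/3 - 709) = 1/(-2078/3) = -3/2078 ≈ -0.0014437)
L = -29761/27 (L = -714264/648 = -714264*1/648 = -29761/27 ≈ -1102.3)
f(E) = 0
f(K)/L = 0/(-29761/27) = 0*(-27/29761) = 0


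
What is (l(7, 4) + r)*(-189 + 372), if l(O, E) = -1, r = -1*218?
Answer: -40077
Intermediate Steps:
r = -218
(l(7, 4) + r)*(-189 + 372) = (-1 - 218)*(-189 + 372) = -219*183 = -40077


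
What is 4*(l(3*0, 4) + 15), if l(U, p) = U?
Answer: 60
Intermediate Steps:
4*(l(3*0, 4) + 15) = 4*(3*0 + 15) = 4*(0 + 15) = 4*15 = 60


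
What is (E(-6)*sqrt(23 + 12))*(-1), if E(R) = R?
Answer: 6*sqrt(35) ≈ 35.496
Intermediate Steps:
(E(-6)*sqrt(23 + 12))*(-1) = -6*sqrt(23 + 12)*(-1) = -6*sqrt(35)*(-1) = 6*sqrt(35)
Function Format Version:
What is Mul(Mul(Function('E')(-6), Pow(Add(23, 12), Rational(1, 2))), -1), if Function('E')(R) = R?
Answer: Mul(6, Pow(35, Rational(1, 2))) ≈ 35.496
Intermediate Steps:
Mul(Mul(Function('E')(-6), Pow(Add(23, 12), Rational(1, 2))), -1) = Mul(Mul(-6, Pow(Add(23, 12), Rational(1, 2))), -1) = Mul(Mul(-6, Pow(35, Rational(1, 2))), -1) = Mul(6, Pow(35, Rational(1, 2)))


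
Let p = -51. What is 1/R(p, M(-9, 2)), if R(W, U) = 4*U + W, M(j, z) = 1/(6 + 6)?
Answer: -3/152 ≈ -0.019737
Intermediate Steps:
M(j, z) = 1/12
R(W, U) = W + 4*U
1/R(p, M(-9, 2)) = 1/(-51 + 4*(1/12)) = 1/(-51 + ⅓) = 1/(-152/3) = -3/152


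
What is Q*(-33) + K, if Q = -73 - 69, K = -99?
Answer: 4587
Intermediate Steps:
Q = -142
Q*(-33) + K = -142*(-33) - 99 = 4686 - 99 = 4587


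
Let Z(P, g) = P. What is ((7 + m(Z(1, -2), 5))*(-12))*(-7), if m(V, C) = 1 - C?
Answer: 252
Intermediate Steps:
((7 + m(Z(1, -2), 5))*(-12))*(-7) = ((7 + (1 - 1*5))*(-12))*(-7) = ((7 + (1 - 5))*(-12))*(-7) = ((7 - 4)*(-12))*(-7) = (3*(-12))*(-7) = -36*(-7) = 252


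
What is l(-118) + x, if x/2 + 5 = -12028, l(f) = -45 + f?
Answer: -24229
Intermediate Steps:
x = -24066 (x = -10 + 2*(-12028) = -10 - 24056 = -24066)
l(-118) + x = (-45 - 118) - 24066 = -163 - 24066 = -24229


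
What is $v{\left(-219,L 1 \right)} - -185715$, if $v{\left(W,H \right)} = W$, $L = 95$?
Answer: $185496$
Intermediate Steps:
$v{\left(-219,L 1 \right)} - -185715 = -219 - -185715 = -219 + 185715 = 185496$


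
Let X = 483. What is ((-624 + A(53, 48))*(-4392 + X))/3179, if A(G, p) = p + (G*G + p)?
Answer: -8916429/3179 ≈ -2804.8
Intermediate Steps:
A(G, p) = G² + 2*p (A(G, p) = p + (G² + p) = p + (p + G²) = G² + 2*p)
((-624 + A(53, 48))*(-4392 + X))/3179 = ((-624 + (53² + 2*48))*(-4392 + 483))/3179 = ((-624 + (2809 + 96))*(-3909))*(1/3179) = ((-624 + 2905)*(-3909))*(1/3179) = (2281*(-3909))*(1/3179) = -8916429*1/3179 = -8916429/3179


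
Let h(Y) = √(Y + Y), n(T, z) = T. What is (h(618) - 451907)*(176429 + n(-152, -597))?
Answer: -79660810239 + 352554*√309 ≈ -7.9655e+10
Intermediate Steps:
h(Y) = √2*√Y (h(Y) = √(2*Y) = √2*√Y)
(h(618) - 451907)*(176429 + n(-152, -597)) = (√2*√618 - 451907)*(176429 - 152) = (2*√309 - 451907)*176277 = (-451907 + 2*√309)*176277 = -79660810239 + 352554*√309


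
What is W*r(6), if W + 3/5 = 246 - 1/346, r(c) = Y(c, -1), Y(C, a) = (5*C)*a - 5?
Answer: -2971759/346 ≈ -8588.9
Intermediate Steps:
Y(C, a) = -5 + 5*C*a (Y(C, a) = 5*C*a - 5 = -5 + 5*C*a)
r(c) = -5 - 5*c (r(c) = -5 + 5*c*(-1) = -5 - 5*c)
W = 424537/1730 (W = -⅗ + (246 - 1/346) = -⅗ + 85115/346 = 424537/1730 ≈ 245.40)
W*r(6) = 424537*(-5 - 5*6)/1730 = 424537*(-5 - 30)/1730 = (424537/1730)*(-35) = -2971759/346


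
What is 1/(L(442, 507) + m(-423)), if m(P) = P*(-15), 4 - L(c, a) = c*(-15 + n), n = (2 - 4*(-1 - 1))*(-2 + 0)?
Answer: 1/21819 ≈ 4.5832e-5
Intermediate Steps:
n = -20 (n = (2 - 4*(-2))*(-2) = (2 + 8)*(-2) = 10*(-2) = -20)
L(c, a) = 4 + 35*c (L(c, a) = 4 - c*(-15 - 20) = 4 - c*(-35) = 4 - (-35)*c = 4 + 35*c)
m(P) = -15*P
1/(L(442, 507) + m(-423)) = 1/((4 + 35*442) - 15*(-423)) = 1/((4 + 15470) + 6345) = 1/(15474 + 6345) = 1/21819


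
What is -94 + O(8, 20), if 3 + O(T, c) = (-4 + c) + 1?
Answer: -80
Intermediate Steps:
O(T, c) = -6 + c (O(T, c) = -3 + ((-4 + c) + 1) = -3 + (-3 + c) = -6 + c)
-94 + O(8, 20) = -94 + (-6 + 20) = -94 + 14 = -80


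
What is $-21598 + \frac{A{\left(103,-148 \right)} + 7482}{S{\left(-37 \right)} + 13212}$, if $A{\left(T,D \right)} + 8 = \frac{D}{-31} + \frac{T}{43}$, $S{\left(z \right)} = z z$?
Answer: $- \frac{419778971455}{19436473} \approx -21598.0$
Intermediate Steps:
$S{\left(z \right)} = z^{2}$
$A{\left(T,D \right)} = -8 - \frac{D}{31} + \frac{T}{43}$ ($A{\left(T,D \right)} = -8 + \left(\frac{D}{-31} + \frac{T}{43}\right) = -8 + \left(D \left(- \frac{1}{31}\right) + T \frac{1}{43}\right) = -8 - \left(- \frac{T}{43} + \frac{D}{31}\right) = -8 - \frac{D}{31} + \frac{T}{43}$)
$-21598 + \frac{A{\left(103,-148 \right)} + 7482}{S{\left(-37 \right)} + 13212} = -21598 + \frac{\left(-8 - - \frac{148}{31} + \frac{1}{43} \cdot 103\right) + 7482}{\left(-37\right)^{2} + 13212} = -21598 + \frac{\left(-8 + \frac{148}{31} + \frac{103}{43}\right) + 7482}{1369 + 13212} = -21598 + \frac{- \frac{1107}{1333} + 7482}{14581} = -21598 + \frac{9972399}{1333} \cdot \frac{1}{14581} = -21598 + \frac{9972399}{19436473} = - \frac{419778971455}{19436473}$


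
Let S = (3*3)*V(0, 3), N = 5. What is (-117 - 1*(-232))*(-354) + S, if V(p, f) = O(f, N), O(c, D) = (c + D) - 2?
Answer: -40656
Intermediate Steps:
O(c, D) = -2 + D + c (O(c, D) = (D + c) - 2 = -2 + D + c)
V(p, f) = 3 + f (V(p, f) = -2 + 5 + f = 3 + f)
S = 54 (S = (3*3)*(3 + 3) = 9*6 = 54)
(-117 - 1*(-232))*(-354) + S = (-117 - 1*(-232))*(-354) + 54 = (-117 + 232)*(-354) + 54 = 115*(-354) + 54 = -40710 + 54 = -40656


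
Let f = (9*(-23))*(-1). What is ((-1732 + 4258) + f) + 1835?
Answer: 4568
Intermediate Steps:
f = 207 (f = -207*(-1) = 207)
((-1732 + 4258) + f) + 1835 = ((-1732 + 4258) + 207) + 1835 = (2526 + 207) + 1835 = 2733 + 1835 = 4568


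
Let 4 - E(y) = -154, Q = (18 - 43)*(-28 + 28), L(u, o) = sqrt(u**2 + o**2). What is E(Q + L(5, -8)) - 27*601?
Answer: -16069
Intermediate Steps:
L(u, o) = sqrt(o**2 + u**2)
Q = 0 (Q = -25*0 = 0)
E(y) = 158 (E(y) = 4 - 1*(-154) = 4 + 154 = 158)
E(Q + L(5, -8)) - 27*601 = 158 - 27*601 = 158 - 1*16227 = 158 - 16227 = -16069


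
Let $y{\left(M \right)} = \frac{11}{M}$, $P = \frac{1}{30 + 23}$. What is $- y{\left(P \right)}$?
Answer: $-583$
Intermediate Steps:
$P = \frac{1}{53} \approx 0.018868$
$- y{\left(P \right)} = - 11 \frac{1}{\frac{1}{53}} = - 11 \cdot 53 = \left(-1\right) 583 = -583$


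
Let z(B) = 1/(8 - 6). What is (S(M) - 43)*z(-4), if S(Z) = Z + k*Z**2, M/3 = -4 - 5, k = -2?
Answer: -764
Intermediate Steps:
z(B) = 1/2
M = -27 (M = 3*(-4 - 5) = 3*(-9) = -27)
S(Z) = Z - 2*Z**2
(S(M) - 43)*z(-4) = (-27*(1 - 2*(-27)) - 43)*(1/2) = (-27*(1 + 54) - 43)*(1/2) = (-27*55 - 43)*(1/2) = (-1485 - 43)*(1/2) = -1528*1/2 = -764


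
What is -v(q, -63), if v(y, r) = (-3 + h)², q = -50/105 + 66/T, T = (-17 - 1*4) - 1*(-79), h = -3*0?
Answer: -9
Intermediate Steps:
h = 0
T = 58 (T = (-17 - 4) + 79 = -21 + 79 = 58)
q = 403/609 (q = -50/105 + 66/58 = -50*1/105 + 66*(1/58) = -10/21 + 33/29 = 403/609 ≈ 0.66174)
v(y, r) = 9 (v(y, r) = (-3 + 0)² = (-3)² = 9)
-v(q, -63) = -1*9 = -9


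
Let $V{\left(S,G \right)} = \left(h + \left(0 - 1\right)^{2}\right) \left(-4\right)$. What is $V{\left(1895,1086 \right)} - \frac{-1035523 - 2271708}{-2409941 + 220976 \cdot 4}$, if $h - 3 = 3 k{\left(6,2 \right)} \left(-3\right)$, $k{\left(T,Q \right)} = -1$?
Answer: $- \frac{82661155}{1526037} \approx -54.167$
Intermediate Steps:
$h = 12$ ($h = 3 + 3 \left(-1\right) \left(-3\right) = 3 - -9 = 3 + 9 = 12$)
$V{\left(S,G \right)} = -52$ ($V{\left(S,G \right)} = \left(12 + \left(0 - 1\right)^{2}\right) \left(-4\right) = \left(12 + \left(-1\right)^{2}\right) \left(-4\right) = \left(12 + 1\right) \left(-4\right) = 13 \left(-4\right) = -52$)
$V{\left(1895,1086 \right)} - \frac{-1035523 - 2271708}{-2409941 + 220976 \cdot 4} = -52 - \frac{-1035523 - 2271708}{-2409941 + 220976 \cdot 4} = -52 - - \frac{3307231}{-2409941 + 883904} = -52 - - \frac{3307231}{-1526037} = -52 - \left(-3307231\right) \left(- \frac{1}{1526037}\right) = -52 - \frac{3307231}{1526037} = - \frac{82661155}{1526037}$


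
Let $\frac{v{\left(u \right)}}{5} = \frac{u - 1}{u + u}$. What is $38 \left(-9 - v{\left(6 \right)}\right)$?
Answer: $- \frac{2527}{6} \approx -421.17$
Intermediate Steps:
$v{\left(u \right)} = \frac{5 \left(-1 + u\right)}{2 u}$ ($v{\left(u \right)} = 5 \frac{u - 1}{u + u} = 5 \frac{-1 + u}{2 u} = \frac{5 \left(-1 + u\right)}{2 u}$)
$38 \left(-9 - v{\left(6 \right)}\right) = 38 \left(-9 - \frac{5 \left(-1 + 6\right)}{2 \cdot 6}\right) = 38 \left(-9 - \frac{5}{2} \cdot \frac{1}{6} \cdot 5\right) = 38 \left(-9 - \frac{25}{12}\right) = 38 \left(- \frac{133}{12}\right) = - \frac{2527}{6}$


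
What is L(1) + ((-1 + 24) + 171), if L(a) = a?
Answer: 195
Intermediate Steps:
L(1) + ((-1 + 24) + 171) = 1 + ((-1 + 24) + 171) = 1 + (23 + 171) = 1 + 194 = 195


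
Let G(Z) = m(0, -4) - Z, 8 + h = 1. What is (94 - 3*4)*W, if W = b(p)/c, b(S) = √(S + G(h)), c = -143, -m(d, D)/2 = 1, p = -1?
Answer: -164/143 ≈ -1.1469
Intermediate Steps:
m(d, D) = -2 (m(d, D) = -2*1 = -2)
h = -7 (h = -8 + 1 = -7)
G(Z) = -2 - Z
b(S) = √(5 + S) (b(S) = √(S + (-2 - 1*(-7))) = √(S + (-2 + 7)) = √(S + 5) = √(5 + S))
W = -2/143 (W = √(5 - 1)/(-143) = √4*(-1/143) = 2*(-1/143) = -2/143 ≈ -0.013986)
(94 - 3*4)*W = (94 - 3*4)*(-2/143) = (94 - 12)*(-2/143) = 82*(-2/143) = -164/143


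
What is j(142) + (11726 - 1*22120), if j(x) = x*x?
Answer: 9770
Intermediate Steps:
j(x) = x²
j(142) + (11726 - 1*22120) = 142² + (11726 - 1*22120) = 20164 + (11726 - 22120) = 20164 - 10394 = 9770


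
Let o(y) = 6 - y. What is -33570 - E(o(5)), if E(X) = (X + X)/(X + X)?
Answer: -33571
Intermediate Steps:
E(X) = 1 (E(X) = (2*X)/((2*X)) = (2*X)*(1/(2*X)) = 1)
-33570 - E(o(5)) = -33570 - 1*1 = -33570 - 1 = -33571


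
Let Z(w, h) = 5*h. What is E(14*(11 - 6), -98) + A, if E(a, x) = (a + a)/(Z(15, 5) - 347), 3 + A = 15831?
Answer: 364034/23 ≈ 15828.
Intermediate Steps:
A = 15828 (A = -3 + 15831 = 15828)
E(a, x) = -a/161 (E(a, x) = (a + a)/(5*5 - 347) = (2*a)/(25 - 347) = (2*a)/(-322) = (2*a)*(-1/322) = -a/161)
E(14*(11 - 6), -98) + A = -2*(11 - 6)/23 + 15828 = -2*5/23 + 15828 = -1/161*70 + 15828 = -10/23 + 15828 = 364034/23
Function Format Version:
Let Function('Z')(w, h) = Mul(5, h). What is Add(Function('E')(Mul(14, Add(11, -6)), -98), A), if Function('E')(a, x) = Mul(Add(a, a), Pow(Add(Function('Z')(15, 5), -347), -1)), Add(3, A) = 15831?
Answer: Rational(364034, 23) ≈ 15828.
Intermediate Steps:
A = 15828 (A = Add(-3, 15831) = 15828)
Function('E')(a, x) = Mul(Rational(-1, 161), a) (Function('E')(a, x) = Mul(Add(a, a), Pow(Add(Mul(5, 5), -347), -1)) = Mul(Mul(2, a), Pow(Add(25, -347), -1)) = Mul(Mul(2, a), Pow(-322, -1)) = Mul(Mul(2, a), Rational(-1, 322)) = Mul(Rational(-1, 161), a))
Add(Function('E')(Mul(14, Add(11, -6)), -98), A) = Add(Mul(Rational(-1, 161), Mul(14, Add(11, -6))), 15828) = Add(Mul(Rational(-1, 161), Mul(14, 5)), 15828) = Add(Mul(Rational(-1, 161), 70), 15828) = Add(Rational(-10, 23), 15828) = Rational(364034, 23)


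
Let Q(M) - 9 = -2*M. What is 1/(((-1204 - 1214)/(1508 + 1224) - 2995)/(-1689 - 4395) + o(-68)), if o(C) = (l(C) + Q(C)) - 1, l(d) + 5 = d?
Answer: 8310744/594155203 ≈ 0.013987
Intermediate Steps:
Q(M) = 9 - 2*M
l(d) = -5 + d
o(C) = 3 - C (o(C) = ((-5 + C) + (9 - 2*C)) - 1 = (4 - C) - 1 = 3 - C)
1/(((-1204 - 1214)/(1508 + 1224) - 2995)/(-1689 - 4395) + o(-68)) = 1/(((-1204 - 1214)/(1508 + 1224) - 2995)/(-1689 - 4395) + (3 - 1*(-68))) = 1/((-2418/2732 - 2995)/(-6084) + (3 + 68)) = 1/((-2418*1/2732 - 2995)*(-1/6084) + 71) = 1/((-1209/1366 - 2995)*(-1/6084) + 71) = 1/(-4092379/1366*(-1/6084) + 71) = 1/(4092379/8310744 + 71) = 1/(594155203/8310744) = 8310744/594155203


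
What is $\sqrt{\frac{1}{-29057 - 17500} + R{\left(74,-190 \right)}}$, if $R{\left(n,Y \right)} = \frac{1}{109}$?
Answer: $\frac{4 \sqrt{1636876871}}{1691571} \approx 0.09567$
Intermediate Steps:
$R{\left(n,Y \right)} = \frac{1}{109}$
$\sqrt{\frac{1}{-29057 - 17500} + R{\left(74,-190 \right)}} = \sqrt{\frac{1}{-29057 - 17500} + \frac{1}{109}} = \sqrt{\frac{1}{-46557} + \frac{1}{109}} = \sqrt{- \frac{1}{46557} + \frac{1}{109}} = \sqrt{\frac{46448}{5074713}} = \frac{4 \sqrt{1636876871}}{1691571}$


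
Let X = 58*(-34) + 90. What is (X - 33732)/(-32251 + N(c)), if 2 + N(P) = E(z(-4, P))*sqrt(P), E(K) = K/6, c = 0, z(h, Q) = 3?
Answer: 35614/32253 ≈ 1.1042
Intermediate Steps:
E(K) = K/6 (E(K) = K*(1/6) = K/6)
X = -1882 (X = -1972 + 90 = -1882)
N(P) = -2 + sqrt(P)/2 (N(P) = -2 + ((1/6)*3)*sqrt(P) = -2 + sqrt(P)/2)
(X - 33732)/(-32251 + N(c)) = (-1882 - 33732)/(-32251 + (-2 + sqrt(0)/2)) = -35614/(-32251 + (-2 + (1/2)*0)) = -35614/(-32251 + (-2 + 0)) = -35614/(-32251 - 2) = -35614/(-32253) = -35614*(-1/32253) = 35614/32253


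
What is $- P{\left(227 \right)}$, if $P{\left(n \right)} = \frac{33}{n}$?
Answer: $- \frac{33}{227} \approx -0.14537$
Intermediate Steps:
$- P{\left(227 \right)} = - \frac{33}{227}$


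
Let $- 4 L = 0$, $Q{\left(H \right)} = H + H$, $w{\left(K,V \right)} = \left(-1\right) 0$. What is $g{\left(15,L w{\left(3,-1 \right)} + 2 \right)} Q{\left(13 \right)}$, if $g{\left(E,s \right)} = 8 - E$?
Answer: $-182$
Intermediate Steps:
$w{\left(K,V \right)} = 0$
$Q{\left(H \right)} = 2 H$
$L = 0$ ($L = \left(- \frac{1}{4}\right) 0 = 0$)
$g{\left(15,L w{\left(3,-1 \right)} + 2 \right)} Q{\left(13 \right)} = \left(8 - 15\right) 2 \cdot 13 = \left(8 - 15\right) 26 = \left(-7\right) 26 = -182$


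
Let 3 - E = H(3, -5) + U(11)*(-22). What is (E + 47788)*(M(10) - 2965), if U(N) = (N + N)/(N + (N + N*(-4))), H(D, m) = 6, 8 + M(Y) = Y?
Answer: -141521769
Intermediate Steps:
M(Y) = -8 + Y
U(N) = -1 (U(N) = (2*N)/(N + (N - 4*N)) = (2*N)/(N - 3*N) = (2*N)/((-2*N)) = (2*N)*(-1/(2*N)) = -1)
E = -25 (E = 3 - (6 - 1*(-22)) = 3 - (6 + 22) = 3 - 1*28 = 3 - 28 = -25)
(E + 47788)*(M(10) - 2965) = (-25 + 47788)*((-8 + 10) - 2965) = 47763*(2 - 2965) = 47763*(-2963) = -141521769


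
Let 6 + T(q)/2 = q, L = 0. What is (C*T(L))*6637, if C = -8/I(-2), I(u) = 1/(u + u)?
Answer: -2548608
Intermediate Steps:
T(q) = -12 + 2*q
I(u) = 1/(2*u)
C = 32 (C = -8/((½)/(-2)) = -8/((½)*(-½)) = -8/(-¼) = -8*(-4) = 32)
(C*T(L))*6637 = (32*(-12 + 2*0))*6637 = (32*(-12 + 0))*6637 = (32*(-12))*6637 = -384*6637 = -2548608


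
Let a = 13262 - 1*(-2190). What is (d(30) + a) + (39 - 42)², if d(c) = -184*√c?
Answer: 15461 - 184*√30 ≈ 14453.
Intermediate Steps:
a = 15452 (a = 13262 + 2190 = 15452)
(d(30) + a) + (39 - 42)² = (-184*√30 + 15452) + (39 - 42)² = (15452 - 184*√30) + (-3)² = (15452 - 184*√30) + 9 = 15461 - 184*√30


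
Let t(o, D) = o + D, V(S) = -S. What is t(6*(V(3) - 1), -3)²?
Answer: 729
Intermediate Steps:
t(o, D) = D + o
t(6*(V(3) - 1), -3)² = (-3 + 6*(-1*3 - 1))² = (-3 + 6*(-3 - 1))² = (-3 + 6*(-4))² = (-3 - 24)² = (-27)² = 729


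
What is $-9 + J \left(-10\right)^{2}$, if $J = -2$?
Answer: $-209$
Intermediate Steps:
$-9 + J \left(-10\right)^{2} = -9 - 2 \left(-10\right)^{2} = -9 - 200 = -209$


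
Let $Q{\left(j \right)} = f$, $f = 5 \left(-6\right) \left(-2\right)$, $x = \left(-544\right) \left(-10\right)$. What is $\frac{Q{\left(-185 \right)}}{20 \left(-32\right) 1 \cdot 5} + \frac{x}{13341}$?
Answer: $\frac{830377}{2134560} \approx 0.38902$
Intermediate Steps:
$x = 5440$
$f = 60$ ($f = \left(-30\right) \left(-2\right) = 60$)
$Q{\left(j \right)} = 60$
$\frac{Q{\left(-185 \right)}}{20 \left(-32\right) 1 \cdot 5} + \frac{x}{13341} = \frac{60}{20 \left(-32\right) 1 \cdot 5} + \frac{5440}{13341} = \frac{60}{\left(-640\right) 5} + 5440 \cdot \frac{1}{13341} = \frac{60}{-3200} + \frac{5440}{13341} = 60 \left(- \frac{1}{3200}\right) + \frac{5440}{13341} = - \frac{3}{160} + \frac{5440}{13341} = \frac{830377}{2134560}$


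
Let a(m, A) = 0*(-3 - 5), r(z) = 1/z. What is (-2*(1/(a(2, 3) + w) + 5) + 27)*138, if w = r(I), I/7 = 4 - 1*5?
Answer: 4278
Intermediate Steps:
I = -7 (I = 7*(4 - 1*5) = 7*(4 - 5) = 7*(-1) = -7)
a(m, A) = 0 (a(m, A) = 0*(-8) = 0)
w = -⅐ (w = 1/(-7) = -⅐ ≈ -0.14286)
(-2*(1/(a(2, 3) + w) + 5) + 27)*138 = (-2*(1/(0 - ⅐) + 5) + 27)*138 = (-2*(1/(-⅐) + 5) + 27)*138 = (-2*(-7 + 5) + 27)*138 = (-2*(-2) + 27)*138 = (4 + 27)*138 = 31*138 = 4278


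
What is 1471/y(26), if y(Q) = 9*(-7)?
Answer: -1471/63 ≈ -23.349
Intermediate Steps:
y(Q) = -63
1471/y(26) = 1471/(-63) = 1471*(-1/63) = -1471/63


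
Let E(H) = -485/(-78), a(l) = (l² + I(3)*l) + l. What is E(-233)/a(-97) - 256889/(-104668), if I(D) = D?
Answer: 931998073/379630836 ≈ 2.4550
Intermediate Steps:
a(l) = l² + 4*l (a(l) = (l² + 3*l) + l = l² + 4*l)
E(H) = 485/78 (E(H) = -485*(-1/78) = 485/78)
E(-233)/a(-97) - 256889/(-104668) = 485/(78*((-97*(4 - 97)))) - 256889/(-104668) = 485/(78*((-97*(-93)))) - 256889*(-1/104668) = (485/78)/9021 + 256889/104668 = (485/78)*(1/9021) + 256889/104668 = 5/7254 + 256889/104668 = 931998073/379630836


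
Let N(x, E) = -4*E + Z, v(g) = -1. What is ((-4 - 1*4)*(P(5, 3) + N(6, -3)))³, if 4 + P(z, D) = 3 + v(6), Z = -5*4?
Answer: 512000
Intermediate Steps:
Z = -20
P(z, D) = -2 (P(z, D) = -4 + (3 - 1) = -4 + 2 = -2)
N(x, E) = -20 - 4*E (N(x, E) = -4*E - 20 = -20 - 4*E)
((-4 - 1*4)*(P(5, 3) + N(6, -3)))³ = ((-4 - 1*4)*(-2 + (-20 - 4*(-3))))³ = ((-4 - 4)*(-2 + (-20 + 12)))³ = (-8*(-2 - 8))³ = (-8*(-10))³ = 80³ = 512000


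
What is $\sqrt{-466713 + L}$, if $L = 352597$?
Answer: $2 i \sqrt{28529} \approx 337.81 i$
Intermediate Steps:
$\sqrt{-466713 + L} = \sqrt{-466713 + 352597} = \sqrt{-114116} = 2 i \sqrt{28529}$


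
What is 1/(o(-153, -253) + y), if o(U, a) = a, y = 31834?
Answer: 1/31581 ≈ 3.1665e-5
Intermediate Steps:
1/(o(-153, -253) + y) = 1/(-253 + 31834) = 1/31581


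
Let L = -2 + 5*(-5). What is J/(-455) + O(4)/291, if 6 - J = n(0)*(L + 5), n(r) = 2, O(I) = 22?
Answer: -908/26481 ≈ -0.034289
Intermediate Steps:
L = -27 (L = -2 - 25 = -27)
J = 50 (J = 6 - 2*(-27 + 5) = 6 - 2*(-22) = 6 - 1*(-44) = 6 + 44 = 50)
J/(-455) + O(4)/291 = 50/(-455) + 22/291 = 50*(-1/455) + 22*(1/291) = -10/91 + 22/291 = -908/26481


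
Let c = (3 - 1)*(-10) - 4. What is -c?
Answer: 24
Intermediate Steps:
c = -24 (c = 2*(-10) - 4 = -20 - 4 = -24)
-c = -1*(-24) = 24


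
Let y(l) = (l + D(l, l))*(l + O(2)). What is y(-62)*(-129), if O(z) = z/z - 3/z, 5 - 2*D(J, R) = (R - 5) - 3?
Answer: -790125/4 ≈ -1.9753e+5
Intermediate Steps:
D(J, R) = 13/2 - R/2 (D(J, R) = 5/2 - ((R - 5) - 3)/2 = 5/2 - ((-5 + R) - 3)/2 = 5/2 - (-8 + R)/2 = 5/2 + (4 - R/2) = 13/2 - R/2)
O(z) = 1 - 3/z
y(l) = (-½ + l)*(13/2 + l/2) (y(l) = (l + (13/2 - l/2))*(l + (-3 + 2)/2) = (13/2 + l/2)*(l + (½)*(-1)) = (13/2 + l/2)*(l - ½) = (13/2 + l/2)*(-½ + l) = (-½ + l)*(13/2 + l/2))
y(-62)*(-129) = (-13/4 + (½)*(-62)² + (25/4)*(-62))*(-129) = (-13/4 + (½)*3844 - 775/2)*(-129) = (-13/4 + 1922 - 775/2)*(-129) = (6125/4)*(-129) = -790125/4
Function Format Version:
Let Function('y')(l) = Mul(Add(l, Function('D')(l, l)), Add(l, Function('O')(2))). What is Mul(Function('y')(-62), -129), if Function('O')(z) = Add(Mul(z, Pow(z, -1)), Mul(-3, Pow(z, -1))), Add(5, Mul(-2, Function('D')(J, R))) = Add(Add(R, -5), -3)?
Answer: Rational(-790125, 4) ≈ -1.9753e+5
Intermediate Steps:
Function('D')(J, R) = Add(Rational(13, 2), Mul(Rational(-1, 2), R)) (Function('D')(J, R) = Add(Rational(5, 2), Mul(Rational(-1, 2), Add(Add(R, -5), -3))) = Add(Rational(5, 2), Mul(Rational(-1, 2), Add(Add(-5, R), -3))) = Add(Rational(5, 2), Mul(Rational(-1, 2), Add(-8, R))) = Add(Rational(5, 2), Add(4, Mul(Rational(-1, 2), R))) = Add(Rational(13, 2), Mul(Rational(-1, 2), R)))
Function('O')(z) = Add(1, Mul(-3, Pow(z, -1)))
Function('y')(l) = Mul(Add(Rational(-1, 2), l), Add(Rational(13, 2), Mul(Rational(1, 2), l))) (Function('y')(l) = Mul(Add(l, Add(Rational(13, 2), Mul(Rational(-1, 2), l))), Add(l, Mul(Pow(2, -1), Add(-3, 2)))) = Mul(Add(Rational(13, 2), Mul(Rational(1, 2), l)), Add(l, Mul(Rational(1, 2), -1))) = Mul(Add(Rational(13, 2), Mul(Rational(1, 2), l)), Add(l, Rational(-1, 2))) = Mul(Add(Rational(13, 2), Mul(Rational(1, 2), l)), Add(Rational(-1, 2), l)) = Mul(Add(Rational(-1, 2), l), Add(Rational(13, 2), Mul(Rational(1, 2), l))))
Mul(Function('y')(-62), -129) = Mul(Add(Rational(-13, 4), Mul(Rational(1, 2), Pow(-62, 2)), Mul(Rational(25, 4), -62)), -129) = Mul(Add(Rational(-13, 4), Mul(Rational(1, 2), 3844), Rational(-775, 2)), -129) = Mul(Add(Rational(-13, 4), 1922, Rational(-775, 2)), -129) = Mul(Rational(6125, 4), -129) = Rational(-790125, 4)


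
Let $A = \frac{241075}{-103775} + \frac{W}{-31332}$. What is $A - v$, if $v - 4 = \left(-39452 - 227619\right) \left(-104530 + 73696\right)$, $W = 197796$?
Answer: $- \frac{12750234328946672}{1548323} \approx -8.2349 \cdot 10^{9}$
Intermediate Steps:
$A = - \frac{13371258}{1548323}$ ($A = \frac{241075}{-103775} + \frac{197796}{-31332} = 241075 \left(- \frac{1}{103775}\right) + 197796 \left(- \frac{1}{31332}\right) = - \frac{9643}{4151} - \frac{16483}{2611} = - \frac{13371258}{1548323} \approx -8.636$)
$v = 8234867218$ ($v = 4 + \left(-39452 - 227619\right) \left(-104530 + 73696\right) = 4 - -8234867214 = 4 + 8234867214 = 8234867218$)
$A - v = - \frac{13371258}{1548323} - 8234867218 = - \frac{12750234328946672}{1548323}$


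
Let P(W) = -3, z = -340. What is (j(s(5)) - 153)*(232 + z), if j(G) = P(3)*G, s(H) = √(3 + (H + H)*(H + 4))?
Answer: 16524 + 324*√93 ≈ 19649.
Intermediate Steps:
s(H) = √(3 + 2*H*(4 + H)) (s(H) = √(3 + (2*H)*(4 + H)) = √(3 + 2*H*(4 + H)))
j(G) = -3*G
(j(s(5)) - 153)*(232 + z) = (-3*√(3 + 2*5² + 8*5) - 153)*(232 - 340) = (-3*√(3 + 2*25 + 40) - 153)*(-108) = (-3*√(3 + 50 + 40) - 153)*(-108) = (-3*√93 - 153)*(-108) = (-153 - 3*√93)*(-108) = 16524 + 324*√93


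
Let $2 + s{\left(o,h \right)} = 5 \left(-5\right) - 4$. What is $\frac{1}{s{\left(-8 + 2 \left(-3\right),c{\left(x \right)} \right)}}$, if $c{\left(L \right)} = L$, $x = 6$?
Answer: $- \frac{1}{31} \approx -0.032258$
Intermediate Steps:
$s{\left(o,h \right)} = -31$ ($s{\left(o,h \right)} = -2 + \left(5 \left(-5\right) - 4\right) = -2 - 29 = -31$)
$\frac{1}{s{\left(-8 + 2 \left(-3\right),c{\left(x \right)} \right)}} = \frac{1}{-31} = - \frac{1}{31}$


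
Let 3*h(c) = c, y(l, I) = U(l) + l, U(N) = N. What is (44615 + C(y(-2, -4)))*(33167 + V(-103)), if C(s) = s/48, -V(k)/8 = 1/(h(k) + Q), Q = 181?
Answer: 488314367489/330 ≈ 1.4797e+9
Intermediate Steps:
y(l, I) = 2*l (y(l, I) = l + l = 2*l)
h(c) = c/3
V(k) = -8/(181 + k/3) (V(k) = -8/(k/3 + 181) = -8/(181 + k/3))
C(s) = s/48 (C(s) = s*(1/48) = s/48)
(44615 + C(y(-2, -4)))*(33167 + V(-103)) = (44615 + (2*(-2))/48)*(33167 - 24/(543 - 103)) = (44615 + (1/48)*(-4))*(33167 - 24/440) = (44615 - 1/12)*(33167 - 24*1/440) = 535379*(33167 - 3/55)/12 = (535379/12)*(1824182/55) = 488314367489/330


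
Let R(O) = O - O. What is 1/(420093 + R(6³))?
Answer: 1/420093 ≈ 2.3804e-6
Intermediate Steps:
R(O) = 0
1/(420093 + R(6³)) = 1/(420093 + 0) = 1/420093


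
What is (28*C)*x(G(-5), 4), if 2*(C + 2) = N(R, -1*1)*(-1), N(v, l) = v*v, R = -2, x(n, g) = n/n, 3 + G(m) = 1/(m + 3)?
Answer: -112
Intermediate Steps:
G(m) = -3 + 1/(3 + m) (G(m) = -3 + 1/(m + 3) = -3 + 1/(3 + m))
x(n, g) = 1
N(v, l) = v²
C = -4 (C = -2 + ((-2)²*(-1))/2 = -2 + (4*(-1))/2 = -2 + (½)*(-4) = -2 - 2 = -4)
(28*C)*x(G(-5), 4) = (28*(-4))*1 = -112*1 = -112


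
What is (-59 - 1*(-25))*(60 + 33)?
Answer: -3162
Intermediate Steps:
(-59 - 1*(-25))*(60 + 33) = (-59 + 25)*93 = -34*93 = -3162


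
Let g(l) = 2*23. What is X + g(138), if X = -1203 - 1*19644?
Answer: -20801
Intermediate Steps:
g(l) = 46
X = -20847 (X = -1203 - 19644 = -20847)
X + g(138) = -20847 + 46 = -20801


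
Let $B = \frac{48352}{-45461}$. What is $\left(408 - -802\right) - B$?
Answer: $\frac{55056162}{45461} \approx 1211.1$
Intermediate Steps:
$B = - \frac{48352}{45461}$ ($B = 48352 \left(- \frac{1}{45461}\right) = - \frac{48352}{45461} \approx -1.0636$)
$\left(408 - -802\right) - B = \left(408 - -802\right) - - \frac{48352}{45461} = \left(408 + 802\right) + \frac{48352}{45461} = 1210 + \frac{48352}{45461} = \frac{55056162}{45461}$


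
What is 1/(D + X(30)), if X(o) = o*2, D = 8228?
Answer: 1/8288 ≈ 0.00012066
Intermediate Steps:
X(o) = 2*o
1/(D + X(30)) = 1/(8228 + 2*30) = 1/(8228 + 60) = 1/8288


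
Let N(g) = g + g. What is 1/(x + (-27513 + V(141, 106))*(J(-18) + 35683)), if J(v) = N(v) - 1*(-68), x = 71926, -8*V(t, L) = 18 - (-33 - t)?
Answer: -1/983412029 ≈ -1.0169e-9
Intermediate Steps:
N(g) = 2*g
V(t, L) = -51/8 - t/8 (V(t, L) = -(18 - (-33 - t))/8 = -(18 + (33 + t))/8 = -(51 + t)/8 = -51/8 - t/8)
J(v) = 68 + 2*v (J(v) = 2*v - 1*(-68) = 2*v + 68 = 68 + 2*v)
1/(x + (-27513 + V(141, 106))*(J(-18) + 35683)) = 1/(71926 + (-27513 + (-51/8 - 1/8*141))*((68 + 2*(-18)) + 35683)) = 1/(71926 + (-27513 + (-51/8 - 141/8))*((68 - 36) + 35683)) = 1/(71926 + (-27513 - 24)*(32 + 35683)) = 1/(71926 - 27537*35715) = 1/(71926 - 983483955) = 1/(-983412029) = -1/983412029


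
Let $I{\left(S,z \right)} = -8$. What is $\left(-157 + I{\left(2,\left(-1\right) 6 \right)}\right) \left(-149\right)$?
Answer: $24585$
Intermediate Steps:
$\left(-157 + I{\left(2,\left(-1\right) 6 \right)}\right) \left(-149\right) = \left(-157 - 8\right) \left(-149\right) = \left(-165\right) \left(-149\right) = 24585$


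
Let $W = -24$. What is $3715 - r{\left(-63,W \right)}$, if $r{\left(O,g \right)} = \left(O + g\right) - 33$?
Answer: $3835$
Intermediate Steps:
$r{\left(O,g \right)} = -33 + O + g$
$3715 - r{\left(-63,W \right)} = 3715 - \left(-33 - 63 - 24\right) = 3715 - -120 = 3715 + 120 = 3835$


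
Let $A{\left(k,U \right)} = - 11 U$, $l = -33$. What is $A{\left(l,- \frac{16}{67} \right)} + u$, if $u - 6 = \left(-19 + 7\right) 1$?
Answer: $- \frac{226}{67} \approx -3.3731$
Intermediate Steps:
$u = -6$ ($u = 6 + \left(-19 + 7\right) 1 = 6 - 12 = -6$)
$A{\left(l,- \frac{16}{67} \right)} + u = - 11 \left(- \frac{16}{67}\right) - 6 = - 11 \left(\left(-16\right) \frac{1}{67}\right) - 6 = \left(-11\right) \left(- \frac{16}{67}\right) - 6 = \frac{176}{67} - 6 = - \frac{226}{67}$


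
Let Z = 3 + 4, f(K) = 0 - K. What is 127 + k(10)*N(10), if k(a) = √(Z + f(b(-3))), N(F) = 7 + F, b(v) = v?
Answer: 127 + 17*√10 ≈ 180.76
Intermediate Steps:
f(K) = -K
Z = 7
k(a) = √10 (k(a) = √(7 - 1*(-3)) = √(7 + 3) = √10)
127 + k(10)*N(10) = 127 + √10*(7 + 10) = 127 + √10*17 = 127 + 17*√10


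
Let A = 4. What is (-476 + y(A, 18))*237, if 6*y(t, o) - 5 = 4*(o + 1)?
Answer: -219225/2 ≈ -1.0961e+5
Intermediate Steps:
y(t, o) = 3/2 + 2*o/3 (y(t, o) = ⅚ + (4*(o + 1))/6 = ⅚ + (4*(1 + o))/6 = ⅚ + (4 + 4*o)/6 = ⅚ + (⅔ + 2*o/3) = 3/2 + 2*o/3)
(-476 + y(A, 18))*237 = (-476 + (3/2 + (⅔)*18))*237 = (-476 + (3/2 + 12))*237 = (-476 + 27/2)*237 = -925/2*237 = -219225/2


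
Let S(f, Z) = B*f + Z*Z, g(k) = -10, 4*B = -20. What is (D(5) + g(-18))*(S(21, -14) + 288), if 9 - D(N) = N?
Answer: -2274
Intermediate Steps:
B = -5 (B = (¼)*(-20) = -5)
D(N) = 9 - N
S(f, Z) = Z² - 5*f (S(f, Z) = -5*f + Z*Z = -5*f + Z² = Z² - 5*f)
(D(5) + g(-18))*(S(21, -14) + 288) = ((9 - 1*5) - 10)*(((-14)² - 5*21) + 288) = ((9 - 5) - 10)*((196 - 105) + 288) = (4 - 10)*(91 + 288) = -6*379 = -2274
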